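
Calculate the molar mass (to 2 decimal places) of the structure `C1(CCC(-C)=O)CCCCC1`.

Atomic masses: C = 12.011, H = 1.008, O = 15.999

Molecular formula: C10H18O.
M = 10×12.011 + 18×1.008 + 1×15.999 = 154.25 g/mol.

154.25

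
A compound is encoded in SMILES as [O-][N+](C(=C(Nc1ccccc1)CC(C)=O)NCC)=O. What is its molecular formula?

Heavy atoms from the SMILES: 13 C, 3 N, 3 O.
Implicit hydrogens by atom environment:
  5 × C (aromatic): 1 H each → 5
  3 × C: no H
  2 × C: 3 H each → 6
  2 × C: 2 H each → 4
  2 × N: 1 H each → 2
  2 × O: no H
  1 × C (aromatic): no H
  1 × N (charge +1): no H
  1 × O (charge -1): no H
  Total hydrogens = 17.
Molecular formula: C13H17N3O3

C13H17N3O3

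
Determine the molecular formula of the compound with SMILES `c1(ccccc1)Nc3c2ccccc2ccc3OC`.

Heavy atoms from the SMILES: 17 C, 1 N, 1 O.
Implicit hydrogens by atom environment:
  11 × C (aromatic): 1 H each → 11
  5 × C (aromatic): no H
  1 × C: 3 H
  1 × N: 1 H
  1 × O: no H
  Total hydrogens = 15.
Molecular formula: C17H15NO

C17H15NO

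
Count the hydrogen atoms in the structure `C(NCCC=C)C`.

13

Hydrogens are implicit in SMILES; fill each atom to its normal valence:
  4 × C: 2 H each → 8
  1 × C: 3 H
  1 × C: 1 H
  1 × N: 1 H
  Total hydrogens = 13.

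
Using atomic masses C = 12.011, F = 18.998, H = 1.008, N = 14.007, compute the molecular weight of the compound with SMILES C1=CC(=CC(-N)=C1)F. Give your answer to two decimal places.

Molecular formula: C6H6FN.
M = 6×12.011 + 1×18.998 + 6×1.008 + 1×14.007 = 111.12 g/mol.

111.12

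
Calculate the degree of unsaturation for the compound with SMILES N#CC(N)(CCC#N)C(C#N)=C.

7

Molecular formula from the SMILES: C8H8N4.
DoU = (2C + 2 + N − H − X)/2 = (2·8 + 2 + 4 − 8 − 0)/2 = 14/2 = 7.
(Structurally: 0 ring(s) + 7 π bond(s) = 7.)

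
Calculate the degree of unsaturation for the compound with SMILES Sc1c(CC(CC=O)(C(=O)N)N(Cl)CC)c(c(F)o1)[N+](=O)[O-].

6

Molecular formula from the SMILES: C11H13ClFN3O5S.
DoU = (2C + 2 + N − H − X)/2 = (2·11 + 2 + 3 − 13 − 2)/2 = 12/2 = 6.
(Structurally: 1 ring(s) + 5 π bond(s) = 6.)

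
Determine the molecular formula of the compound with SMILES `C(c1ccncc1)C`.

C7H9N

Heavy atoms from the SMILES: 7 C, 1 N.
Implicit hydrogens by atom environment:
  4 × C (aromatic): 1 H each → 4
  1 × C: 3 H
  1 × C: 2 H
  1 × C (aromatic): no H
  1 × N (aromatic): no H
  Total hydrogens = 9.
Molecular formula: C7H9N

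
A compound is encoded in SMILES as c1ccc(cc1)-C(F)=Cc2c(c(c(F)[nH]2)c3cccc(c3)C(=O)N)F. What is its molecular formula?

C19H13F3N2O

Heavy atoms from the SMILES: 19 C, 3 F, 2 N, 1 O.
Implicit hydrogens by atom environment:
  9 × C (aromatic): 1 H each → 9
  7 × C (aromatic): no H
  3 × F: no H
  2 × C: no H
  1 × C: 1 H
  1 × N: 2 H
  1 × N (aromatic): 1 H
  1 × O: no H
  Total hydrogens = 13.
Molecular formula: C19H13F3N2O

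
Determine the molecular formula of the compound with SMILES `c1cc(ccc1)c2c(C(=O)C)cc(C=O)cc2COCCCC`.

C20H22O3

Heavy atoms from the SMILES: 20 C, 3 O.
Implicit hydrogens by atom environment:
  7 × C (aromatic): 1 H each → 7
  5 × C (aromatic): no H
  4 × C: 2 H each → 8
  3 × O: no H
  2 × C: 3 H each → 6
  1 × C: 1 H
  1 × C: no H
  Total hydrogens = 22.
Molecular formula: C20H22O3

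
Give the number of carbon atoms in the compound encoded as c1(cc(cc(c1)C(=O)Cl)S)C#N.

The symbol for carbon appears 8 times in the SMILES. Lowercase c denotes aromatic carbon and counts toward C.

8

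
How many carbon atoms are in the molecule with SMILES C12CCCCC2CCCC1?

10

The symbol for carbon appears 10 times in the SMILES.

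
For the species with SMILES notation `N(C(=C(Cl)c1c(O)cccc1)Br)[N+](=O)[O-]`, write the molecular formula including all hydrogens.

C8H6BrClN2O3

Heavy atoms from the SMILES: 1 Br, 8 C, 1 Cl, 2 N, 3 O.
Implicit hydrogens by atom environment:
  4 × C (aromatic): 1 H each → 4
  2 × C: no H
  2 × C (aromatic): no H
  1 × Br: no H
  1 × Cl: no H
  1 × N: 1 H
  1 × N (charge +1): no H
  1 × O: 1 H
  1 × O: no H
  1 × O (charge -1): no H
  Total hydrogens = 6.
Molecular formula: C8H6BrClN2O3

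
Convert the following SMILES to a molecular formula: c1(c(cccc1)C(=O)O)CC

C9H10O2

Heavy atoms from the SMILES: 9 C, 2 O.
Implicit hydrogens by atom environment:
  4 × C (aromatic): 1 H each → 4
  2 × C (aromatic): no H
  1 × C: 3 H
  1 × C: 2 H
  1 × C: no H
  1 × O: 1 H
  1 × O: no H
  Total hydrogens = 10.
Molecular formula: C9H10O2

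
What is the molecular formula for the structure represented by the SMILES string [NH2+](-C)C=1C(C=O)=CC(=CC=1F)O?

C8H9FNO2+

Heavy atoms from the SMILES: 8 C, 1 F, 1 N, 2 O.
Implicit hydrogens by atom environment:
  4 × C (aromatic): no H
  2 × C (aromatic): 1 H each → 2
  1 × C: 3 H
  1 × C: 1 H
  1 × F: no H
  1 × N (charge +1): 2 H
  1 × O: 1 H
  1 × O: no H
  Total hydrogens = 9.
Net charge +1.
Molecular formula: C8H9FNO2+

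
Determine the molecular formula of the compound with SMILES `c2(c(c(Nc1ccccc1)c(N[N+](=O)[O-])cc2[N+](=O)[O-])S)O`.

C12H10N4O5S

Heavy atoms from the SMILES: 12 C, 4 N, 5 O, 1 S.
Implicit hydrogens by atom environment:
  6 × C (aromatic): 1 H each → 6
  6 × C (aromatic): no H
  2 × N: 1 H each → 2
  2 × N (charge +1): no H
  2 × O: no H
  2 × O (charge -1): no H
  1 × O: 1 H
  1 × S: 1 H
  Total hydrogens = 10.
Molecular formula: C12H10N4O5S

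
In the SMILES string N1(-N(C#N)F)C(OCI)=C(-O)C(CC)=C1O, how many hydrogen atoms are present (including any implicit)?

9

Hydrogens are implicit in SMILES; fill each atom to its normal valence:
  4 × C (aromatic): no H
  2 × C: 2 H each → 4
  2 × N: no H
  2 × O: 1 H each → 2
  1 × C: 3 H
  1 × C: no H
  1 × F: no H
  1 × I: no H
  1 × N (aromatic): no H
  1 × O: no H
  Total hydrogens = 9.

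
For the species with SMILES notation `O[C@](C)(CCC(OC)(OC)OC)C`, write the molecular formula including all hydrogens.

Heavy atoms from the SMILES: 9 C, 4 O.
Implicit hydrogens by atom environment:
  5 × C: 3 H each → 15
  3 × O: no H
  2 × C: 2 H each → 4
  2 × C: no H
  1 × O: 1 H
  Total hydrogens = 20.
Molecular formula: C9H20O4

C9H20O4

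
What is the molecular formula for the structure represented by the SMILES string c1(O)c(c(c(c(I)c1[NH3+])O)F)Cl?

C6H5ClFINO2+

Heavy atoms from the SMILES: 6 C, 1 Cl, 1 F, 1 I, 1 N, 2 O.
Implicit hydrogens by atom environment:
  6 × C (aromatic): no H
  2 × O: 1 H each → 2
  1 × Cl: no H
  1 × F: no H
  1 × I: no H
  1 × N (charge +1): 3 H
  Total hydrogens = 5.
Net charge +1.
Molecular formula: C6H5ClFINO2+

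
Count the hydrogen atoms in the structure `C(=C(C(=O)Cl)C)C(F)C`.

Hydrogens are implicit in SMILES; fill each atom to its normal valence:
  2 × C: 3 H each → 6
  2 × C: 1 H each → 2
  2 × C: no H
  1 × Cl: no H
  1 × F: no H
  1 × O: no H
  Total hydrogens = 8.

8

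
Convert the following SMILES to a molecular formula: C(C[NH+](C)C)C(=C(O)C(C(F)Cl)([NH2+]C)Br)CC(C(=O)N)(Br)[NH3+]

Heavy atoms from the SMILES: 2 Br, 12 C, 1 Cl, 1 F, 4 N, 2 O.
Implicit hydrogens by atom environment:
  5 × C: no H
  3 × C: 3 H each → 9
  3 × C: 2 H each → 6
  2 × Br: no H
  1 × C: 1 H
  1 × Cl: no H
  1 × F: no H
  1 × N (charge +1): 3 H
  1 × N (charge +1): 2 H
  1 × N: 2 H
  1 × N (charge +1): 1 H
  1 × O: 1 H
  1 × O: no H
  Total hydrogens = 25.
Net charge +3.
Molecular formula: [C12H25Br2ClFN4O2]3+

[C12H25Br2ClFN4O2]3+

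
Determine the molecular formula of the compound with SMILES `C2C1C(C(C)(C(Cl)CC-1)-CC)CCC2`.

Heavy atoms from the SMILES: 13 C, 1 Cl.
Implicit hydrogens by atom environment:
  7 × C: 2 H each → 14
  3 × C: 1 H each → 3
  2 × C: 3 H each → 6
  1 × C: no H
  1 × Cl: no H
  Total hydrogens = 23.
Molecular formula: C13H23Cl

C13H23Cl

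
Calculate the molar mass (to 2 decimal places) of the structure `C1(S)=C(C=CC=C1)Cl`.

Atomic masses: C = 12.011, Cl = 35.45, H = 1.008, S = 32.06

Molecular formula: C6H5ClS.
M = 6×12.011 + 1×35.45 + 5×1.008 + 1×32.06 = 144.62 g/mol.

144.62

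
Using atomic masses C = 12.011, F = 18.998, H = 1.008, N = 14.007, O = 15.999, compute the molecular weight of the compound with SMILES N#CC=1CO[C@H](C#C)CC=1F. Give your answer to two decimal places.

Molecular formula: C8H6FNO.
M = 8×12.011 + 1×18.998 + 6×1.008 + 1×14.007 + 1×15.999 = 151.14 g/mol.

151.14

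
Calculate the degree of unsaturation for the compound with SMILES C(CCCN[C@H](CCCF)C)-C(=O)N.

Molecular formula from the SMILES: C10H21FN2O.
DoU = (2C + 2 + N − H − X)/2 = (2·10 + 2 + 2 − 21 − 1)/2 = 2/2 = 1.
(Structurally: 0 ring(s) + 1 π bond(s) = 1.)

1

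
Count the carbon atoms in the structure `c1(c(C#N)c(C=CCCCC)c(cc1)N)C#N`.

The symbol for carbon appears 14 times in the SMILES. Lowercase c denotes aromatic carbon and counts toward C.

14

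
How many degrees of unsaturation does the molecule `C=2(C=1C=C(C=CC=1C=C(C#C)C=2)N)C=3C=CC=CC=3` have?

Molecular formula from the SMILES: C18H13N.
DoU = (2C + 2 + N − H − X)/2 = (2·18 + 2 + 1 − 13 − 0)/2 = 26/2 = 13.
(Structurally: 3 ring(s) + 10 π bond(s) = 13.)

13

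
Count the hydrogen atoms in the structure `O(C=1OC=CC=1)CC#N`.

Hydrogens are implicit in SMILES; fill each atom to its normal valence:
  3 × C (aromatic): 1 H each → 3
  1 × C: 2 H
  1 × C (aromatic): no H
  1 × C: no H
  1 × N: no H
  1 × O (aromatic): no H
  1 × O: no H
  Total hydrogens = 5.

5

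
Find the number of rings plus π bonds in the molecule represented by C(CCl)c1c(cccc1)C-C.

4

Molecular formula from the SMILES: C10H13Cl.
DoU = (2C + 2 + N − H − X)/2 = (2·10 + 2 + 0 − 13 − 1)/2 = 8/2 = 4.
(Structurally: 1 ring(s) + 3 π bond(s) = 4.)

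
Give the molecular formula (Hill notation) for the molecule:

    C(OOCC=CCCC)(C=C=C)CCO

C12H20O3

Heavy atoms from the SMILES: 12 C, 3 O.
Implicit hydrogens by atom environment:
  6 × C: 2 H each → 12
  4 × C: 1 H each → 4
  2 × O: no H
  1 × C: 3 H
  1 × C: no H
  1 × O: 1 H
  Total hydrogens = 20.
Molecular formula: C12H20O3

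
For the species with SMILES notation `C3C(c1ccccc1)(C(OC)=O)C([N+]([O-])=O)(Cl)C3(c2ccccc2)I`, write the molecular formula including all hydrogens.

C18H15ClINO4

Heavy atoms from the SMILES: 18 C, 1 Cl, 1 I, 1 N, 4 O.
Implicit hydrogens by atom environment:
  10 × C (aromatic): 1 H each → 10
  4 × C: no H
  3 × O: no H
  2 × C (aromatic): no H
  1 × C: 3 H
  1 × C: 2 H
  1 × Cl: no H
  1 × I: no H
  1 × N (charge +1): no H
  1 × O (charge -1): no H
  Total hydrogens = 15.
Molecular formula: C18H15ClINO4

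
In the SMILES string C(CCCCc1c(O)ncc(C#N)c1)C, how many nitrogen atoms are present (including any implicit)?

2

The symbol for nitrogen appears 2 times in the SMILES.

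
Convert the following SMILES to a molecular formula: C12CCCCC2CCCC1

Heavy atoms from the SMILES: 10 C.
Implicit hydrogens by atom environment:
  8 × C: 2 H each → 16
  2 × C: 1 H each → 2
  Total hydrogens = 18.
Molecular formula: C10H18

C10H18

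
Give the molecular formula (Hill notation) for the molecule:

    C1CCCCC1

C6H12

Heavy atoms from the SMILES: 6 C.
Implicit hydrogens by atom environment:
  6 × C: 2 H each → 12
  Total hydrogens = 12.
Molecular formula: C6H12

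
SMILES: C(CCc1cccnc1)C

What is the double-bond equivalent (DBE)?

Molecular formula from the SMILES: C9H13N.
DoU = (2C + 2 + N − H − X)/2 = (2·9 + 2 + 1 − 13 − 0)/2 = 8/2 = 4.
(Structurally: 1 ring(s) + 3 π bond(s) = 4.)

4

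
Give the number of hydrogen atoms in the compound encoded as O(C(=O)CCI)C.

7

Hydrogens are implicit in SMILES; fill each atom to its normal valence:
  2 × C: 2 H each → 4
  2 × O: no H
  1 × C: 3 H
  1 × C: no H
  1 × I: no H
  Total hydrogens = 7.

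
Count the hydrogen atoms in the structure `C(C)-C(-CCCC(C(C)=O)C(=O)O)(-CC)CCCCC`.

32

Hydrogens are implicit in SMILES; fill each atom to its normal valence:
  9 × C: 2 H each → 18
  4 × C: 3 H each → 12
  3 × C: no H
  2 × O: no H
  1 × C: 1 H
  1 × O: 1 H
  Total hydrogens = 32.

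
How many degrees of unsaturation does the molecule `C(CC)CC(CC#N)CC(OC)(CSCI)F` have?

Molecular formula from the SMILES: C12H21FINOS.
DoU = (2C + 2 + N − H − X)/2 = (2·12 + 2 + 1 − 21 − 2)/2 = 4/2 = 2.
(Structurally: 0 ring(s) + 2 π bond(s) = 2.)

2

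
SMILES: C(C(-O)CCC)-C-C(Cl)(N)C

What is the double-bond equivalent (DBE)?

Molecular formula from the SMILES: C8H18ClNO.
DoU = (2C + 2 + N − H − X)/2 = (2·8 + 2 + 1 − 18 − 1)/2 = 0/2 = 0.
(Structurally: 0 ring(s) + 0 π bond(s) = 0.)

0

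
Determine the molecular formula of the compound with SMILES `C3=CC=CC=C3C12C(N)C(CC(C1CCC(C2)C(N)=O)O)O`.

Heavy atoms from the SMILES: 17 C, 2 N, 3 O.
Implicit hydrogens by atom environment:
  5 × C: 1 H each → 5
  5 × C (aromatic): 1 H each → 5
  4 × C: 2 H each → 8
  2 × C: no H
  2 × N: 2 H each → 4
  2 × O: 1 H each → 2
  1 × C (aromatic): no H
  1 × O: no H
  Total hydrogens = 24.
Molecular formula: C17H24N2O3

C17H24N2O3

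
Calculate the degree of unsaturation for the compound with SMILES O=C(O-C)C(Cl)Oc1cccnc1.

5

Molecular formula from the SMILES: C8H8ClNO3.
DoU = (2C + 2 + N − H − X)/2 = (2·8 + 2 + 1 − 8 − 1)/2 = 10/2 = 5.
(Structurally: 1 ring(s) + 4 π bond(s) = 5.)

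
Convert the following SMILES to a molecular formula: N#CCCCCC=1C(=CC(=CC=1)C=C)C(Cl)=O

Heavy atoms from the SMILES: 14 C, 1 Cl, 1 N, 1 O.
Implicit hydrogens by atom environment:
  5 × C: 2 H each → 10
  3 × C (aromatic): 1 H each → 3
  3 × C (aromatic): no H
  2 × C: no H
  1 × C: 1 H
  1 × Cl: no H
  1 × N: no H
  1 × O: no H
  Total hydrogens = 14.
Molecular formula: C14H14ClNO

C14H14ClNO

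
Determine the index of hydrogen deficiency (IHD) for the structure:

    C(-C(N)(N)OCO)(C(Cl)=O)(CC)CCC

Molecular formula from the SMILES: C9H19ClN2O3.
DoU = (2C + 2 + N − H − X)/2 = (2·9 + 2 + 2 − 19 − 1)/2 = 2/2 = 1.
(Structurally: 0 ring(s) + 1 π bond(s) = 1.)

1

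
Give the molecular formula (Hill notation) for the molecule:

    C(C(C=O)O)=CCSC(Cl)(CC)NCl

Heavy atoms from the SMILES: 8 C, 2 Cl, 1 N, 2 O, 1 S.
Implicit hydrogens by atom environment:
  4 × C: 1 H each → 4
  2 × C: 2 H each → 4
  2 × Cl: no H
  1 × C: 3 H
  1 × C: no H
  1 × N: 1 H
  1 × O: 1 H
  1 × O: no H
  1 × S: no H
  Total hydrogens = 13.
Molecular formula: C8H13Cl2NO2S

C8H13Cl2NO2S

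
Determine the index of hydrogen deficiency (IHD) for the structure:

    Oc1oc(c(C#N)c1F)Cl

5

Molecular formula from the SMILES: C5HClFNO2.
DoU = (2C + 2 + N − H − X)/2 = (2·5 + 2 + 1 − 1 − 2)/2 = 10/2 = 5.
(Structurally: 1 ring(s) + 4 π bond(s) = 5.)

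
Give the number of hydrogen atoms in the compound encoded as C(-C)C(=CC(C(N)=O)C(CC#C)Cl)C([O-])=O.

13

Hydrogens are implicit in SMILES; fill each atom to its normal valence:
  4 × C: 1 H each → 4
  4 × C: no H
  2 × C: 2 H each → 4
  2 × O: no H
  1 × C: 3 H
  1 × Cl: no H
  1 × N: 2 H
  1 × O (charge -1): no H
  Total hydrogens = 13.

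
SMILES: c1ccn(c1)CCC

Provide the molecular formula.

Heavy atoms from the SMILES: 7 C, 1 N.
Implicit hydrogens by atom environment:
  4 × C (aromatic): 1 H each → 4
  2 × C: 2 H each → 4
  1 × C: 3 H
  1 × N (aromatic): no H
  Total hydrogens = 11.
Molecular formula: C7H11N

C7H11N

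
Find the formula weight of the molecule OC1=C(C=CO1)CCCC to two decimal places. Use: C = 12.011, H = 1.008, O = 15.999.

140.18

Molecular formula: C8H12O2.
M = 8×12.011 + 12×1.008 + 2×15.999 = 140.18 g/mol.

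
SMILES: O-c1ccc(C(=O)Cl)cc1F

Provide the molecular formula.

C7H4ClFO2

Heavy atoms from the SMILES: 7 C, 1 Cl, 1 F, 2 O.
Implicit hydrogens by atom environment:
  3 × C (aromatic): 1 H each → 3
  3 × C (aromatic): no H
  1 × C: no H
  1 × Cl: no H
  1 × F: no H
  1 × O: 1 H
  1 × O: no H
  Total hydrogens = 4.
Molecular formula: C7H4ClFO2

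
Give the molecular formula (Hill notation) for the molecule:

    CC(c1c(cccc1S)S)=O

C8H8OS2

Heavy atoms from the SMILES: 8 C, 1 O, 2 S.
Implicit hydrogens by atom environment:
  3 × C (aromatic): 1 H each → 3
  3 × C (aromatic): no H
  2 × S: 1 H each → 2
  1 × C: 3 H
  1 × C: no H
  1 × O: no H
  Total hydrogens = 8.
Molecular formula: C8H8OS2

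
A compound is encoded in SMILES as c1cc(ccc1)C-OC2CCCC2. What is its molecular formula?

Heavy atoms from the SMILES: 12 C, 1 O.
Implicit hydrogens by atom environment:
  5 × C: 2 H each → 10
  5 × C (aromatic): 1 H each → 5
  1 × C: 1 H
  1 × C (aromatic): no H
  1 × O: no H
  Total hydrogens = 16.
Molecular formula: C12H16O

C12H16O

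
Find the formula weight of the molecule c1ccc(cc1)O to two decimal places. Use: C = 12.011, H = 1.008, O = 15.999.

Molecular formula: C6H6O.
M = 6×12.011 + 6×1.008 + 1×15.999 = 94.11 g/mol.

94.11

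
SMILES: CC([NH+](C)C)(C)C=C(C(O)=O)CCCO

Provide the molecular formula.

Heavy atoms from the SMILES: 11 C, 1 N, 3 O.
Implicit hydrogens by atom environment:
  4 × C: 3 H each → 12
  3 × C: 2 H each → 6
  3 × C: no H
  2 × O: 1 H each → 2
  1 × C: 1 H
  1 × N (charge +1): 1 H
  1 × O: no H
  Total hydrogens = 22.
Net charge +1.
Molecular formula: C11H22NO3+

C11H22NO3+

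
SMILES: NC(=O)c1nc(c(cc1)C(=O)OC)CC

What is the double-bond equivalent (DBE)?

Molecular formula from the SMILES: C10H12N2O3.
DoU = (2C + 2 + N − H − X)/2 = (2·10 + 2 + 2 − 12 − 0)/2 = 12/2 = 6.
(Structurally: 1 ring(s) + 5 π bond(s) = 6.)

6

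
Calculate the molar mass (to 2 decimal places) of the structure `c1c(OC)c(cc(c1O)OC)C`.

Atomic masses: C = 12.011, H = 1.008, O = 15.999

168.19

Molecular formula: C9H12O3.
M = 9×12.011 + 12×1.008 + 3×15.999 = 168.19 g/mol.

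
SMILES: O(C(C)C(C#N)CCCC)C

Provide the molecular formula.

Heavy atoms from the SMILES: 9 C, 1 N, 1 O.
Implicit hydrogens by atom environment:
  3 × C: 3 H each → 9
  3 × C: 2 H each → 6
  2 × C: 1 H each → 2
  1 × C: no H
  1 × N: no H
  1 × O: no H
  Total hydrogens = 17.
Molecular formula: C9H17NO

C9H17NO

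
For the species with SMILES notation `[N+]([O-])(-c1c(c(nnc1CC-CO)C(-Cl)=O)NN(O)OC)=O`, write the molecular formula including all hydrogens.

Heavy atoms from the SMILES: 9 C, 1 Cl, 5 N, 6 O.
Implicit hydrogens by atom environment:
  4 × C (aromatic): no H
  3 × C: 2 H each → 6
  3 × O: no H
  2 × N (aromatic): no H
  2 × O: 1 H each → 2
  1 × C: 3 H
  1 × C: no H
  1 × Cl: no H
  1 × N: 1 H
  1 × N (charge +1): no H
  1 × N: no H
  1 × O (charge -1): no H
  Total hydrogens = 12.
Molecular formula: C9H12ClN5O6

C9H12ClN5O6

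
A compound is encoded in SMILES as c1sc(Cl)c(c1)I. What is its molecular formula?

C4H2ClIS

Heavy atoms from the SMILES: 4 C, 1 Cl, 1 I, 1 S.
Implicit hydrogens by atom environment:
  2 × C (aromatic): 1 H each → 2
  2 × C (aromatic): no H
  1 × Cl: no H
  1 × I: no H
  1 × S (aromatic): no H
  Total hydrogens = 2.
Molecular formula: C4H2ClIS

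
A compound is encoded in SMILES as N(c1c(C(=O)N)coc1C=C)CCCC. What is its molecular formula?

C11H16N2O2

Heavy atoms from the SMILES: 11 C, 2 N, 2 O.
Implicit hydrogens by atom environment:
  4 × C: 2 H each → 8
  3 × C (aromatic): no H
  1 × C: 3 H
  1 × C (aromatic): 1 H
  1 × C: 1 H
  1 × C: no H
  1 × N: 2 H
  1 × N: 1 H
  1 × O (aromatic): no H
  1 × O: no H
  Total hydrogens = 16.
Molecular formula: C11H16N2O2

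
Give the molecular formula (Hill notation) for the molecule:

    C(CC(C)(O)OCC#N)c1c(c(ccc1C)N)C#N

C14H17N3O2

Heavy atoms from the SMILES: 14 C, 3 N, 2 O.
Implicit hydrogens by atom environment:
  4 × C (aromatic): no H
  3 × C: 2 H each → 6
  3 × C: no H
  2 × C: 3 H each → 6
  2 × C (aromatic): 1 H each → 2
  2 × N: no H
  1 × N: 2 H
  1 × O: 1 H
  1 × O: no H
  Total hydrogens = 17.
Molecular formula: C14H17N3O2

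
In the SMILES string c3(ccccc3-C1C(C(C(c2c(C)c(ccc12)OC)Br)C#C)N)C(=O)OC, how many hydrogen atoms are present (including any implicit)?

Hydrogens are implicit in SMILES; fill each atom to its normal valence:
  6 × C (aromatic): 1 H each → 6
  6 × C (aromatic): no H
  5 × C: 1 H each → 5
  3 × C: 3 H each → 9
  3 × O: no H
  2 × C: no H
  1 × Br: no H
  1 × N: 2 H
  Total hydrogens = 22.

22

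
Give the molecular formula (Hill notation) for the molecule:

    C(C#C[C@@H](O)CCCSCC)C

Heavy atoms from the SMILES: 10 C, 1 O, 1 S.
Implicit hydrogens by atom environment:
  5 × C: 2 H each → 10
  2 × C: 3 H each → 6
  2 × C: no H
  1 × C: 1 H
  1 × O: 1 H
  1 × S: no H
  Total hydrogens = 18.
Molecular formula: C10H18OS

C10H18OS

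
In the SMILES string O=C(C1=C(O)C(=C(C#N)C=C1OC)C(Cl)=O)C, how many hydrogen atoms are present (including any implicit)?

8

Hydrogens are implicit in SMILES; fill each atom to its normal valence:
  5 × C (aromatic): no H
  3 × C: no H
  3 × O: no H
  2 × C: 3 H each → 6
  1 × C (aromatic): 1 H
  1 × Cl: no H
  1 × N: no H
  1 × O: 1 H
  Total hydrogens = 8.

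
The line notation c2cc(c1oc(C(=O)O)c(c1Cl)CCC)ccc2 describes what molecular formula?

C14H13ClO3

Heavy atoms from the SMILES: 14 C, 1 Cl, 3 O.
Implicit hydrogens by atom environment:
  5 × C (aromatic): 1 H each → 5
  5 × C (aromatic): no H
  2 × C: 2 H each → 4
  1 × C: 3 H
  1 × C: no H
  1 × Cl: no H
  1 × O: 1 H
  1 × O (aromatic): no H
  1 × O: no H
  Total hydrogens = 13.
Molecular formula: C14H13ClO3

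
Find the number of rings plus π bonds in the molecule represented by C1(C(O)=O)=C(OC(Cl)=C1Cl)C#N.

6

Molecular formula from the SMILES: C6HCl2NO3.
DoU = (2C + 2 + N − H − X)/2 = (2·6 + 2 + 1 − 1 − 2)/2 = 12/2 = 6.
(Structurally: 1 ring(s) + 5 π bond(s) = 6.)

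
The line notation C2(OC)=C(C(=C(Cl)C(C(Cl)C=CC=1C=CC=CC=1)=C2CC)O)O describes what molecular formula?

C18H18Cl2O3

Heavy atoms from the SMILES: 18 C, 2 Cl, 3 O.
Implicit hydrogens by atom environment:
  7 × C (aromatic): no H
  5 × C (aromatic): 1 H each → 5
  3 × C: 1 H each → 3
  2 × C: 3 H each → 6
  2 × Cl: no H
  2 × O: 1 H each → 2
  1 × C: 2 H
  1 × O: no H
  Total hydrogens = 18.
Molecular formula: C18H18Cl2O3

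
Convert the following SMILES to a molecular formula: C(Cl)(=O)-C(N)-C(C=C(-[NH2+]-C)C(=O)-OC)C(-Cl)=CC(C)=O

C12H17Cl2N2O4+

Heavy atoms from the SMILES: 12 C, 2 Cl, 2 N, 4 O.
Implicit hydrogens by atom environment:
  5 × C: no H
  4 × C: 1 H each → 4
  4 × O: no H
  3 × C: 3 H each → 9
  2 × Cl: no H
  1 × N (charge +1): 2 H
  1 × N: 2 H
  Total hydrogens = 17.
Net charge +1.
Molecular formula: C12H17Cl2N2O4+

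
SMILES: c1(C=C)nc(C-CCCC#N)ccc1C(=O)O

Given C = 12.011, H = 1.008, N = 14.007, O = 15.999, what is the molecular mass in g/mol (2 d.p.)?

230.27

Molecular formula: C13H14N2O2.
M = 13×12.011 + 14×1.008 + 2×14.007 + 2×15.999 = 230.27 g/mol.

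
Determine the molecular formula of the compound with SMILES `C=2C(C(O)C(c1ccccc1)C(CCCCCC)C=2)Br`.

C18H25BrO

Heavy atoms from the SMILES: 1 Br, 18 C, 1 O.
Implicit hydrogens by atom environment:
  6 × C: 1 H each → 6
  5 × C: 2 H each → 10
  5 × C (aromatic): 1 H each → 5
  1 × Br: no H
  1 × C: 3 H
  1 × C (aromatic): no H
  1 × O: 1 H
  Total hydrogens = 25.
Molecular formula: C18H25BrO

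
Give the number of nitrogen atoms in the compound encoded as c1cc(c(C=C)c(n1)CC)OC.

The symbol for nitrogen appears 1 time in the SMILES.

1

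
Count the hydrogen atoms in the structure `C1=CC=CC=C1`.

Hydrogens are implicit in SMILES; fill each atom to its normal valence:
  6 × C (aromatic): 1 H each → 6
  Total hydrogens = 6.

6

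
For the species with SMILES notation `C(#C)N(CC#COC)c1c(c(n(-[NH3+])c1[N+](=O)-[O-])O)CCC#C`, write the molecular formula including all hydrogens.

Heavy atoms from the SMILES: 14 C, 4 N, 4 O.
Implicit hydrogens by atom environment:
  4 × C (aromatic): no H
  4 × C: no H
  3 × C: 2 H each → 6
  2 × C: 1 H each → 2
  2 × O: no H
  1 × C: 3 H
  1 × N (charge +1): 3 H
  1 × N (aromatic): no H
  1 × N (charge +1): no H
  1 × N: no H
  1 × O: 1 H
  1 × O (charge -1): no H
  Total hydrogens = 15.
Net charge +1.
Molecular formula: C14H15N4O4+

C14H15N4O4+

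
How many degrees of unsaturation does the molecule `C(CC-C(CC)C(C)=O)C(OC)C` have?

1

Molecular formula from the SMILES: C11H22O2.
DoU = (2C + 2 + N − H − X)/2 = (2·11 + 2 + 0 − 22 − 0)/2 = 2/2 = 1.
(Structurally: 0 ring(s) + 1 π bond(s) = 1.)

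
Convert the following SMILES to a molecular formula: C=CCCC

Heavy atoms from the SMILES: 5 C.
Implicit hydrogens by atom environment:
  3 × C: 2 H each → 6
  1 × C: 3 H
  1 × C: 1 H
  Total hydrogens = 10.
Molecular formula: C5H10

C5H10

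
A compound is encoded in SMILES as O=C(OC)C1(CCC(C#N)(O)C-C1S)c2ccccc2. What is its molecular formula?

Heavy atoms from the SMILES: 15 C, 1 N, 3 O, 1 S.
Implicit hydrogens by atom environment:
  5 × C (aromatic): 1 H each → 5
  4 × C: no H
  3 × C: 2 H each → 6
  2 × O: no H
  1 × C: 3 H
  1 × C: 1 H
  1 × C (aromatic): no H
  1 × N: no H
  1 × O: 1 H
  1 × S: 1 H
  Total hydrogens = 17.
Molecular formula: C15H17NO3S

C15H17NO3S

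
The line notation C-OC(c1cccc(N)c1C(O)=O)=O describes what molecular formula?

Heavy atoms from the SMILES: 9 C, 1 N, 4 O.
Implicit hydrogens by atom environment:
  3 × C (aromatic): 1 H each → 3
  3 × C (aromatic): no H
  3 × O: no H
  2 × C: no H
  1 × C: 3 H
  1 × N: 2 H
  1 × O: 1 H
  Total hydrogens = 9.
Molecular formula: C9H9NO4

C9H9NO4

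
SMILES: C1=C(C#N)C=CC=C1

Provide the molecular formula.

Heavy atoms from the SMILES: 7 C, 1 N.
Implicit hydrogens by atom environment:
  5 × C (aromatic): 1 H each → 5
  1 × C (aromatic): no H
  1 × C: no H
  1 × N: no H
  Total hydrogens = 5.
Molecular formula: C7H5N

C7H5N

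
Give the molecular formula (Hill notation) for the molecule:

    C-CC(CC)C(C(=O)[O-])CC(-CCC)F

Heavy atoms from the SMILES: 12 C, 1 F, 2 O.
Implicit hydrogens by atom environment:
  5 × C: 2 H each → 10
  3 × C: 3 H each → 9
  3 × C: 1 H each → 3
  1 × C: no H
  1 × F: no H
  1 × O: no H
  1 × O (charge -1): no H
  Total hydrogens = 22.
Net charge -1.
Molecular formula: C12H22FO2-

C12H22FO2-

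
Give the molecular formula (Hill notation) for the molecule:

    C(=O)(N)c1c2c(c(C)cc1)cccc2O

Heavy atoms from the SMILES: 12 C, 1 N, 2 O.
Implicit hydrogens by atom environment:
  5 × C (aromatic): 1 H each → 5
  5 × C (aromatic): no H
  1 × C: 3 H
  1 × C: no H
  1 × N: 2 H
  1 × O: 1 H
  1 × O: no H
  Total hydrogens = 11.
Molecular formula: C12H11NO2

C12H11NO2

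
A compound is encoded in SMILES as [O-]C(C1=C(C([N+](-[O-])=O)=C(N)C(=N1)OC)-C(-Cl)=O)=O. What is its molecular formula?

C8H5ClN3O6-

Heavy atoms from the SMILES: 8 C, 1 Cl, 3 N, 6 O.
Implicit hydrogens by atom environment:
  5 × C (aromatic): no H
  4 × O: no H
  2 × C: no H
  2 × O (charge -1): no H
  1 × C: 3 H
  1 × Cl: no H
  1 × N: 2 H
  1 × N (aromatic): no H
  1 × N (charge +1): no H
  Total hydrogens = 5.
Net charge -1.
Molecular formula: C8H5ClN3O6-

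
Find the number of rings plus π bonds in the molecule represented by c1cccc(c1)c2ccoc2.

Molecular formula from the SMILES: C10H8O.
DoU = (2C + 2 + N − H − X)/2 = (2·10 + 2 + 0 − 8 − 0)/2 = 14/2 = 7.
(Structurally: 2 ring(s) + 5 π bond(s) = 7.)

7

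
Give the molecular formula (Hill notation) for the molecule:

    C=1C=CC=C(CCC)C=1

Heavy atoms from the SMILES: 9 C.
Implicit hydrogens by atom environment:
  5 × C (aromatic): 1 H each → 5
  2 × C: 2 H each → 4
  1 × C: 3 H
  1 × C (aromatic): no H
  Total hydrogens = 12.
Molecular formula: C9H12

C9H12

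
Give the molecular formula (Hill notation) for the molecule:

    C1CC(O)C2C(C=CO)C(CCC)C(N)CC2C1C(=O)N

Heavy atoms from the SMILES: 16 C, 2 N, 3 O.
Implicit hydrogens by atom environment:
  9 × C: 1 H each → 9
  5 × C: 2 H each → 10
  2 × N: 2 H each → 4
  2 × O: 1 H each → 2
  1 × C: 3 H
  1 × C: no H
  1 × O: no H
  Total hydrogens = 28.
Molecular formula: C16H28N2O3

C16H28N2O3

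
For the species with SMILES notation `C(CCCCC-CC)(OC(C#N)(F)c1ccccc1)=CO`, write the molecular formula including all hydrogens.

Heavy atoms from the SMILES: 17 C, 1 F, 1 N, 2 O.
Implicit hydrogens by atom environment:
  6 × C: 2 H each → 12
  5 × C (aromatic): 1 H each → 5
  3 × C: no H
  1 × C: 3 H
  1 × C: 1 H
  1 × C (aromatic): no H
  1 × F: no H
  1 × N: no H
  1 × O: 1 H
  1 × O: no H
  Total hydrogens = 22.
Molecular formula: C17H22FNO2

C17H22FNO2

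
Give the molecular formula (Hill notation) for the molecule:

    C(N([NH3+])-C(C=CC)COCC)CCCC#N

Heavy atoms from the SMILES: 12 C, 3 N, 1 O.
Implicit hydrogens by atom environment:
  6 × C: 2 H each → 12
  3 × C: 1 H each → 3
  2 × C: 3 H each → 6
  2 × N: no H
  1 × C: no H
  1 × N (charge +1): 3 H
  1 × O: no H
  Total hydrogens = 24.
Net charge +1.
Molecular formula: C12H24N3O+

C12H24N3O+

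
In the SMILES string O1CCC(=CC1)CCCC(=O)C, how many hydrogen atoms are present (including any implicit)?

Hydrogens are implicit in SMILES; fill each atom to its normal valence:
  6 × C: 2 H each → 12
  2 × C: no H
  2 × O: no H
  1 × C: 3 H
  1 × C: 1 H
  Total hydrogens = 16.

16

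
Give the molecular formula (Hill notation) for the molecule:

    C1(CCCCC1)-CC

Heavy atoms from the SMILES: 8 C.
Implicit hydrogens by atom environment:
  6 × C: 2 H each → 12
  1 × C: 3 H
  1 × C: 1 H
  Total hydrogens = 16.
Molecular formula: C8H16

C8H16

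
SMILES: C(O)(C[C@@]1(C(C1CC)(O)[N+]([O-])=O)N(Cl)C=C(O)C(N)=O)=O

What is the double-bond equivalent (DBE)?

Molecular formula from the SMILES: C10H14ClN3O7.
DoU = (2C + 2 + N − H − X)/2 = (2·10 + 2 + 3 − 14 − 1)/2 = 10/2 = 5.
(Structurally: 1 ring(s) + 4 π bond(s) = 5.)

5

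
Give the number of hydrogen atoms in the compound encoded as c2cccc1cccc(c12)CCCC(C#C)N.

17

Hydrogens are implicit in SMILES; fill each atom to its normal valence:
  7 × C (aromatic): 1 H each → 7
  3 × C: 2 H each → 6
  3 × C (aromatic): no H
  2 × C: 1 H each → 2
  1 × C: no H
  1 × N: 2 H
  Total hydrogens = 17.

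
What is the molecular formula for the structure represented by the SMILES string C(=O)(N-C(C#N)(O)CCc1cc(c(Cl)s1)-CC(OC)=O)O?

C12H13ClN2O5S

Heavy atoms from the SMILES: 12 C, 1 Cl, 2 N, 5 O, 1 S.
Implicit hydrogens by atom environment:
  4 × C: no H
  3 × C: 2 H each → 6
  3 × C (aromatic): no H
  3 × O: no H
  2 × O: 1 H each → 2
  1 × C: 3 H
  1 × C (aromatic): 1 H
  1 × Cl: no H
  1 × N: 1 H
  1 × N: no H
  1 × S (aromatic): no H
  Total hydrogens = 13.
Molecular formula: C12H13ClN2O5S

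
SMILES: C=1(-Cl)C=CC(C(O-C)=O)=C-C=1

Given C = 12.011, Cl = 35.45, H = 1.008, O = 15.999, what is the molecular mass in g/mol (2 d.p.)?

Molecular formula: C8H7ClO2.
M = 8×12.011 + 1×35.45 + 7×1.008 + 2×15.999 = 170.59 g/mol.

170.59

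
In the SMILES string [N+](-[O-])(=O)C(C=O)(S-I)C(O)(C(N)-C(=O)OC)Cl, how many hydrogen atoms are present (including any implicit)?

Hydrogens are implicit in SMILES; fill each atom to its normal valence:
  4 × O: no H
  3 × C: no H
  2 × C: 1 H each → 2
  1 × C: 3 H
  1 × Cl: no H
  1 × I: no H
  1 × N: 2 H
  1 × N (charge +1): no H
  1 × O: 1 H
  1 × O (charge -1): no H
  1 × S: no H
  Total hydrogens = 8.

8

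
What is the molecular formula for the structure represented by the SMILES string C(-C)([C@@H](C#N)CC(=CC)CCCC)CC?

Heavy atoms from the SMILES: 14 C, 1 N.
Implicit hydrogens by atom environment:
  5 × C: 2 H each → 10
  4 × C: 3 H each → 12
  3 × C: 1 H each → 3
  2 × C: no H
  1 × N: no H
  Total hydrogens = 25.
Molecular formula: C14H25N

C14H25N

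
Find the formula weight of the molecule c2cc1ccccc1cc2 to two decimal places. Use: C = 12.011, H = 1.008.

Molecular formula: C10H8.
M = 10×12.011 + 8×1.008 = 128.17 g/mol.

128.17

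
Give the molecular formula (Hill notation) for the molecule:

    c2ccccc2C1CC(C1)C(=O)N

C11H13NO

Heavy atoms from the SMILES: 11 C, 1 N, 1 O.
Implicit hydrogens by atom environment:
  5 × C (aromatic): 1 H each → 5
  2 × C: 2 H each → 4
  2 × C: 1 H each → 2
  1 × C: no H
  1 × C (aromatic): no H
  1 × N: 2 H
  1 × O: no H
  Total hydrogens = 13.
Molecular formula: C11H13NO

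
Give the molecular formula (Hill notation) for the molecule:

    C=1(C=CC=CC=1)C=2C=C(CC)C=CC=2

Heavy atoms from the SMILES: 14 C.
Implicit hydrogens by atom environment:
  9 × C (aromatic): 1 H each → 9
  3 × C (aromatic): no H
  1 × C: 3 H
  1 × C: 2 H
  Total hydrogens = 14.
Molecular formula: C14H14

C14H14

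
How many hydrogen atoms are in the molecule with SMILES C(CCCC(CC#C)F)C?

15

Hydrogens are implicit in SMILES; fill each atom to its normal valence:
  5 × C: 2 H each → 10
  2 × C: 1 H each → 2
  1 × C: 3 H
  1 × C: no H
  1 × F: no H
  Total hydrogens = 15.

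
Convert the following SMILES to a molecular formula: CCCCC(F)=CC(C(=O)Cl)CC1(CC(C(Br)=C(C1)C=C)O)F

Heavy atoms from the SMILES: 1 Br, 17 C, 1 Cl, 2 F, 2 O.
Implicit hydrogens by atom environment:
  7 × C: 2 H each → 14
  5 × C: no H
  4 × C: 1 H each → 4
  2 × F: no H
  1 × Br: no H
  1 × C: 3 H
  1 × Cl: no H
  1 × O: 1 H
  1 × O: no H
  Total hydrogens = 22.
Molecular formula: C17H22BrClF2O2

C17H22BrClF2O2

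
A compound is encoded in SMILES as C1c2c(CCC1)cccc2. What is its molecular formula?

C10H12

Heavy atoms from the SMILES: 10 C.
Implicit hydrogens by atom environment:
  4 × C: 2 H each → 8
  4 × C (aromatic): 1 H each → 4
  2 × C (aromatic): no H
  Total hydrogens = 12.
Molecular formula: C10H12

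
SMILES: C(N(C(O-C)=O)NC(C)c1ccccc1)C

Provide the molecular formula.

C12H18N2O2

Heavy atoms from the SMILES: 12 C, 2 N, 2 O.
Implicit hydrogens by atom environment:
  5 × C (aromatic): 1 H each → 5
  3 × C: 3 H each → 9
  2 × O: no H
  1 × C: 2 H
  1 × C: 1 H
  1 × C (aromatic): no H
  1 × C: no H
  1 × N: 1 H
  1 × N: no H
  Total hydrogens = 18.
Molecular formula: C12H18N2O2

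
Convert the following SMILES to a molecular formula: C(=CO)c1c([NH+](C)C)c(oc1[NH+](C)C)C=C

[C12H20N2O2]2+

Heavy atoms from the SMILES: 12 C, 2 N, 2 O.
Implicit hydrogens by atom environment:
  4 × C: 3 H each → 12
  4 × C (aromatic): no H
  3 × C: 1 H each → 3
  2 × N (charge +1): 1 H each → 2
  1 × C: 2 H
  1 × O: 1 H
  1 × O (aromatic): no H
  Total hydrogens = 20.
Net charge +2.
Molecular formula: [C12H20N2O2]2+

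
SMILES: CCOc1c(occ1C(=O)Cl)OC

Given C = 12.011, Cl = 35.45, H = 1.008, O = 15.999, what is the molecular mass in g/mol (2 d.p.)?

204.61

Molecular formula: C8H9ClO4.
M = 8×12.011 + 1×35.45 + 9×1.008 + 4×15.999 = 204.61 g/mol.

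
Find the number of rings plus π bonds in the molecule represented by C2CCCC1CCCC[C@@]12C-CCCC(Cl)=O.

Molecular formula from the SMILES: C15H25ClO.
DoU = (2C + 2 + N − H − X)/2 = (2·15 + 2 + 0 − 25 − 1)/2 = 6/2 = 3.
(Structurally: 2 ring(s) + 1 π bond(s) = 3.)

3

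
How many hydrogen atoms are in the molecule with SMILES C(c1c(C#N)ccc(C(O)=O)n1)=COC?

Hydrogens are implicit in SMILES; fill each atom to its normal valence:
  3 × C (aromatic): no H
  2 × C (aromatic): 1 H each → 2
  2 × C: 1 H each → 2
  2 × C: no H
  2 × O: no H
  1 × C: 3 H
  1 × N (aromatic): no H
  1 × N: no H
  1 × O: 1 H
  Total hydrogens = 8.

8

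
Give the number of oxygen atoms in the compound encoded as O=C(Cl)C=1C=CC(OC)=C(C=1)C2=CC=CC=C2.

The symbol for oxygen appears 2 times in the SMILES.

2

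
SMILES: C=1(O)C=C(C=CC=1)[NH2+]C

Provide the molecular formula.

Heavy atoms from the SMILES: 7 C, 1 N, 1 O.
Implicit hydrogens by atom environment:
  4 × C (aromatic): 1 H each → 4
  2 × C (aromatic): no H
  1 × C: 3 H
  1 × N (charge +1): 2 H
  1 × O: 1 H
  Total hydrogens = 10.
Net charge +1.
Molecular formula: C7H10NO+

C7H10NO+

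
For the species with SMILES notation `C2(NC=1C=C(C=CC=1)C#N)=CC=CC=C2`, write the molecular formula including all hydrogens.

Heavy atoms from the SMILES: 13 C, 2 N.
Implicit hydrogens by atom environment:
  9 × C (aromatic): 1 H each → 9
  3 × C (aromatic): no H
  1 × C: no H
  1 × N: 1 H
  1 × N: no H
  Total hydrogens = 10.
Molecular formula: C13H10N2

C13H10N2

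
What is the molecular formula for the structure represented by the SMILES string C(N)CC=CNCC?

C6H14N2

Heavy atoms from the SMILES: 6 C, 2 N.
Implicit hydrogens by atom environment:
  3 × C: 2 H each → 6
  2 × C: 1 H each → 2
  1 × C: 3 H
  1 × N: 2 H
  1 × N: 1 H
  Total hydrogens = 14.
Molecular formula: C6H14N2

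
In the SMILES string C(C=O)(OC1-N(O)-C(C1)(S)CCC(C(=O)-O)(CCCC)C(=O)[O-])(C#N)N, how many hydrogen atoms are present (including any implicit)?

Hydrogens are implicit in SMILES; fill each atom to its normal valence:
  6 × C: 2 H each → 12
  6 × C: no H
  4 × O: no H
  2 × C: 1 H each → 2
  2 × N: no H
  2 × O: 1 H each → 2
  1 × C: 3 H
  1 × N: 2 H
  1 × O (charge -1): no H
  1 × S: 1 H
  Total hydrogens = 22.

22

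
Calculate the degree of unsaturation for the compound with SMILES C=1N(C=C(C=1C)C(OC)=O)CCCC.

Molecular formula from the SMILES: C11H17NO2.
DoU = (2C + 2 + N − H − X)/2 = (2·11 + 2 + 1 − 17 − 0)/2 = 8/2 = 4.
(Structurally: 1 ring(s) + 3 π bond(s) = 4.)

4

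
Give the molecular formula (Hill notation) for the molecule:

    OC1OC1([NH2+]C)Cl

Heavy atoms from the SMILES: 3 C, 1 Cl, 1 N, 2 O.
Implicit hydrogens by atom environment:
  1 × C: 3 H
  1 × C: 1 H
  1 × C: no H
  1 × Cl: no H
  1 × N (charge +1): 2 H
  1 × O: 1 H
  1 × O: no H
  Total hydrogens = 7.
Net charge +1.
Molecular formula: C3H7ClNO2+

C3H7ClNO2+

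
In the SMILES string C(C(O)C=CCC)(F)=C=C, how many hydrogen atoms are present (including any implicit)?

Hydrogens are implicit in SMILES; fill each atom to its normal valence:
  3 × C: 1 H each → 3
  2 × C: 2 H each → 4
  2 × C: no H
  1 × C: 3 H
  1 × F: no H
  1 × O: 1 H
  Total hydrogens = 11.

11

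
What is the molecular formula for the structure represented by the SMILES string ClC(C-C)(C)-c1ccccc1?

Heavy atoms from the SMILES: 10 C, 1 Cl.
Implicit hydrogens by atom environment:
  5 × C (aromatic): 1 H each → 5
  2 × C: 3 H each → 6
  1 × C: 2 H
  1 × C: no H
  1 × C (aromatic): no H
  1 × Cl: no H
  Total hydrogens = 13.
Molecular formula: C10H13Cl

C10H13Cl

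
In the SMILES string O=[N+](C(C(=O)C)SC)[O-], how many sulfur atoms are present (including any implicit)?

The symbol for sulfur appears 1 time in the SMILES.

1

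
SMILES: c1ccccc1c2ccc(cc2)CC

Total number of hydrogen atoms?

14

Hydrogens are implicit in SMILES; fill each atom to its normal valence:
  9 × C (aromatic): 1 H each → 9
  3 × C (aromatic): no H
  1 × C: 3 H
  1 × C: 2 H
  Total hydrogens = 14.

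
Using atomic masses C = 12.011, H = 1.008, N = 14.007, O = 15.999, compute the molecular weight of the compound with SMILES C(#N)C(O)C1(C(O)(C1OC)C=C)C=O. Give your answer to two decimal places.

Molecular formula: C9H11NO4.
M = 9×12.011 + 11×1.008 + 1×14.007 + 4×15.999 = 197.19 g/mol.

197.19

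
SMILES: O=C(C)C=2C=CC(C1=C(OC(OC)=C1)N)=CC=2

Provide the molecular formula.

C13H13NO3

Heavy atoms from the SMILES: 13 C, 1 N, 3 O.
Implicit hydrogens by atom environment:
  5 × C (aromatic): 1 H each → 5
  5 × C (aromatic): no H
  2 × C: 3 H each → 6
  2 × O: no H
  1 × C: no H
  1 × N: 2 H
  1 × O (aromatic): no H
  Total hydrogens = 13.
Molecular formula: C13H13NO3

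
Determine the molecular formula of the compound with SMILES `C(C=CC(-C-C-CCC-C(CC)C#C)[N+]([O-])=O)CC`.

C16H27NO2

Heavy atoms from the SMILES: 16 C, 1 N, 2 O.
Implicit hydrogens by atom environment:
  8 × C: 2 H each → 16
  5 × C: 1 H each → 5
  2 × C: 3 H each → 6
  1 × C: no H
  1 × N (charge +1): no H
  1 × O: no H
  1 × O (charge -1): no H
  Total hydrogens = 27.
Molecular formula: C16H27NO2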